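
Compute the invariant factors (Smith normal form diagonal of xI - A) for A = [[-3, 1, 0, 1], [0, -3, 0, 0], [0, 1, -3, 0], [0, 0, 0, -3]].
(x + 3)^2, (x + 3)^2

The Jordan structure of A has elementary divisors (x + 3)^2, (x + 3)^2. Arranging the block sizes at each eigenvalue in decreasing order and taking row products gives the invariant factors.

Invariant factors (smallest first, each dividing the next): (x + 3)^2, (x + 3)^2.

Check: the last factor (x + 3)^2 is the minimal polynomial, and the product (x + 3)^4 is the characteristic polynomial.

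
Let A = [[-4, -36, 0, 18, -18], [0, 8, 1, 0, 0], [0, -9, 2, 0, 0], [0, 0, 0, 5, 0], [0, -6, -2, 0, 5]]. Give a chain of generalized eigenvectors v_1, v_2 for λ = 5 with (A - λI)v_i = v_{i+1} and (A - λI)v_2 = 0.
v_1 = [[0, 0, 1, 0, 0]]^T, v_2 = [[0, 1, -3, 0, -2]]^T

We seek v_1 ∈ ker((A - 5I)^2) \ ker(A - 5I), then set v_{i+1} = (A - 5I) v_i.

One such chain is v_1 = [[0, 0, 1, 0, 0]]^T, v_2 = [[0, 1, -3, 0, -2]]^T. Check: (A - 5I) v_2 = [[0, 0, 0, 0, 0]]^T = 0.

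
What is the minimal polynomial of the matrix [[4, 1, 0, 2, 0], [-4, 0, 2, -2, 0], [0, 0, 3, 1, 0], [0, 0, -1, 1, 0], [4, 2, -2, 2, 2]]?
The characteristic polynomial factors as (x - 2)^5. The minimal polynomial is ∏(x - λ)^{k_λ} where k_λ is the size of the largest Jordan block at λ.

For λ = 2: rank(A - 2I) = 2, and the largest Jordan block has size 2 (the smallest k with rank((A - 2I)^k) = rank((A - 2I)^(k+1))).

So m_A(x) = (x - 2)^2.

m_A(x) = (x - 2)^2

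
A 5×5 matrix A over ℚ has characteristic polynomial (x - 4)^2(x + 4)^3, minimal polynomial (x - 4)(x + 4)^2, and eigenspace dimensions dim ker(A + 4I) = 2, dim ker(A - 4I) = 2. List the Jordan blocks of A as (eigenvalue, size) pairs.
Jordan blocks: (-4, 2), (-4, 1), (4, 1), (4, 1)

λ = -4: algebraic multiplicity 3 (exponent in χ_A), largest block size 2 (exponent in m_A), 2 blocks (geometric multiplicity). These force block sizes [2, 1].
λ = 4: algebraic multiplicity 2 (exponent in χ_A), largest block size 1 (exponent in m_A), 2 blocks (geometric multiplicity). These force block sizes [1, 1].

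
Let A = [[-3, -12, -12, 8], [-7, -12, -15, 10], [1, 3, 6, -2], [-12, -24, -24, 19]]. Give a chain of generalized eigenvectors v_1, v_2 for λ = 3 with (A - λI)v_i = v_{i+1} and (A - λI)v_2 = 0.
v_1 = [[-2, -6, 3, -6]]^T, v_2 = [[0, -1, 1, 0]]^T

We seek v_1 ∈ ker((A - 3I)^2) \ ker(A - 3I), then set v_{i+1} = (A - 3I) v_i.

One such chain is v_1 = [[-2, -6, 3, -6]]^T, v_2 = [[0, -1, 1, 0]]^T. Check: (A - 3I) v_2 = [[0, 0, 0, 0]]^T = 0.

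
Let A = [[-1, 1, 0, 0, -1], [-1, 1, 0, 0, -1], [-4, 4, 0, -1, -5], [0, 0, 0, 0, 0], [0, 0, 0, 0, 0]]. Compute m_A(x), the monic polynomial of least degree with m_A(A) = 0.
m_A(x) = x^2

The characteristic polynomial factors as x^5. The minimal polynomial is ∏(x - λ)^{k_λ} where k_λ is the size of the largest Jordan block at λ.

For λ = 0: rank(A) = 2, and the largest Jordan block has size 2 (the smallest k with rank(A^k) = rank(A^(k+1))).

So m_A(x) = x^2.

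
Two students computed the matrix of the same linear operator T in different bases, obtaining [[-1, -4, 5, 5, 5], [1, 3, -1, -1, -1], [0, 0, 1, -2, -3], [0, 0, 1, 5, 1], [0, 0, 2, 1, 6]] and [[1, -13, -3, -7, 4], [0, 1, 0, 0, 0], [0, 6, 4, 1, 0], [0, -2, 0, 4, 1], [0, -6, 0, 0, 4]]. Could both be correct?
Yes.

Two matrices over a field are similar if and only if they have the same invariant factors.

Both A and B have characteristic polynomial (x - 4)^3(x - 1)^2 and minimal polynomial (x - 4)^3(x - 1)^2. Computing further, both have invariant factors (x - 4)^3(x - 1)^2. Hence A and B are similar.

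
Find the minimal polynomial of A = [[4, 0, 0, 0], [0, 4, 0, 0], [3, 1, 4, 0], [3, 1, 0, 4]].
The characteristic polynomial factors as (x - 4)^4. The minimal polynomial is ∏(x - λ)^{k_λ} where k_λ is the size of the largest Jordan block at λ.

For λ = 4: rank(A - 4I) = 1, and the largest Jordan block has size 2 (the smallest k with rank((A - 4I)^k) = rank((A - 4I)^(k+1))).

So m_A(x) = (x - 4)^2.

m_A(x) = (x - 4)^2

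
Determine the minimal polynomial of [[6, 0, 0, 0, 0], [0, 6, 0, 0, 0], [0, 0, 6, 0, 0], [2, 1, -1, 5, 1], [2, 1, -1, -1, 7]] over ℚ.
m_A(x) = (x - 6)^2

The characteristic polynomial factors as (x - 6)^5. The minimal polynomial is ∏(x - λ)^{k_λ} where k_λ is the size of the largest Jordan block at λ.

For λ = 6: rank(A - 6I) = 1, and the largest Jordan block has size 2 (the smallest k with rank((A - 6I)^k) = rank((A - 6I)^(k+1))).

So m_A(x) = (x - 6)^2.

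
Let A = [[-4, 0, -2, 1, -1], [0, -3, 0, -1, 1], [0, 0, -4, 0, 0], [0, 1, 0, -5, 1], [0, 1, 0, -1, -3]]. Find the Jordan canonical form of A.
The characteristic polynomial is det(xI - A) = (x + 3)(x + 4)^4, so the eigenvalues are -4 (algebraic multiplicity 4), -3 (algebraic multiplicity 1).

For λ = -4: rank(A + 4I) = 2, rank((A + 4I)^2) = 1. The eigenspace has dimension 5 - 2 = 3, so there are 3 Jordan blocks; the rank sequence gives block sizes [2, 1, 1].

For λ = -3: algebraic multiplicity 1 gives one 1×1 block.

Assembling the blocks gives the Jordan form J above.

J = [[-4, 1, 0, 0, 0], [0, -4, 0, 0, 0], [0, 0, -4, 0, 0], [0, 0, 0, -4, 0], [0, 0, 0, 0, -3]]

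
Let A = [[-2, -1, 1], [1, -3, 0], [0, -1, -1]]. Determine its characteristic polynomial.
χ_A(x) = (x + 2)^3

xI - A = [[x + 2, 1, -1], [-1, x + 3, 0], [0, 1, x + 1]].

Expanding det(xI - A) along the first row:
det(xI - A) = + (x + 2)·det([[x + 3, 0], [1, x + 1]]) - (1)·det([[-1, 0], [0, x + 1]]) + (-1)·det([[-1, x + 3], [0, 1]]).

Evaluating gives χ_A(x) = x^3 + 6x^2 + 12x + 8 = (x + 2)^3.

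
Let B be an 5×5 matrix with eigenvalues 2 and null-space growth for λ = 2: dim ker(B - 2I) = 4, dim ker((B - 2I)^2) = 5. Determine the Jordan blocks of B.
λ = 2: successive nullity increments [4, 1] count blocks of size ≥ k; block sizes are [2, 1, 1, 1].

Jordan blocks: (2, 2), (2, 1), (2, 1), (2, 1)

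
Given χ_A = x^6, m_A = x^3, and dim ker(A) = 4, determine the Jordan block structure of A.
Jordan blocks: (0, 3), (0, 1), (0, 1), (0, 1)

λ = 0: algebraic multiplicity 6 (exponent in χ_A), largest block size 3 (exponent in m_A), 4 blocks (geometric multiplicity). These force block sizes [3, 1, 1, 1].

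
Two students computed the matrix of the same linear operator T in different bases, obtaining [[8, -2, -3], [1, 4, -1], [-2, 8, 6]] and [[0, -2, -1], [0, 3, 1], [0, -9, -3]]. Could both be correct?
trace(A) = 18 but trace(B) = 0. The trace is a similarity invariant, so A and B are not similar.

No.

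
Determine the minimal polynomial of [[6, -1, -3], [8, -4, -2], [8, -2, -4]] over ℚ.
m_A(x) = (x - 2)(x + 2)^2

The characteristic polynomial factors as (x - 2)(x + 2)^2. The minimal polynomial is ∏(x - λ)^{k_λ} where k_λ is the size of the largest Jordan block at λ.

For λ = -2: rank(A + 2I) = 2, and the largest Jordan block has size 2 (the smallest k with rank((A + 2I)^k) = rank((A + 2I)^(k+1))).
For λ = 2: rank(A - 2I) = 2, and the largest Jordan block has size 1 (the smallest k with rank((A - 2I)^k) = rank((A - 2I)^(k+1))).

So m_A(x) = (x - 2)(x + 2)^2.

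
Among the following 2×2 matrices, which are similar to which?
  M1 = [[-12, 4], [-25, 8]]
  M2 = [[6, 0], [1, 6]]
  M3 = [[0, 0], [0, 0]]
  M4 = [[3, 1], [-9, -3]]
Characteristic polynomials: χ_{M1} = (x + 2)^2, χ_{M2} = (x - 6)^2, χ_{M3} = x^2, χ_{M4} = x^2.

{M1}: invariant factors (x + 2)^2.

{M2}: invariant factors (x - 6)^2.

{M3}: invariant factors x, x.

{M4}: invariant factors x^2.

Matrices are similar if and only if their invariant-factor lists agree; the partition into similarity classes is {M1}, {M2}, {M3}, {M4}.

4 classes: {M1}, {M2}, {M3}, {M4}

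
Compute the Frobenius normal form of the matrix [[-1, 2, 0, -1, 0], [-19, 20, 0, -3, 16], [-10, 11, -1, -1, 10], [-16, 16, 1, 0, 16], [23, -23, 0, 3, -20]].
R = [[0, 0, 0, 0, 8], [1, 0, 0, 0, -20], [0, 1, 0, 0, 8], [0, 0, 1, 0, 8], [0, 0, 0, 1, -2]]

The invariant factors of A (the non-unit diagonal entries of the Smith normal form of xI - A over ℚ[x]) are (x - 2)(x^2 + 2x - 2)^2, each dividing the next. The characteristic polynomial is their product, (x - 2)(x^2 + 2x - 2)^2.

The rational canonical form is the block-diagonal matrix of companion matrices C(f_i):
R = [[0, 0, 0, 0, 8], [1, 0, 0, 0, -20], [0, 1, 0, 0, 8], [0, 0, 1, 0, 8], [0, 0, 0, 1, -2]].

Note the characteristic polynomial does not split into linear factors over ℚ, so A has no Jordan form over ℚ; the rational canonical form exists over any field.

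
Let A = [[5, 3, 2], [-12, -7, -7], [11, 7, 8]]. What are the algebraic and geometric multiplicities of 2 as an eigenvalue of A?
The characteristic polynomial is (x - 2)^3, so the factor x - 2 appears with exponent 3: the algebraic multiplicity is 3.

rank(A - 2I) = 2, so the eigenspace has dimension 3 - 2 = 1: the geometric multiplicity is 1.

Since 1 < 3, A is not diagonalizable.

algebraic multiplicity 3, geometric multiplicity 1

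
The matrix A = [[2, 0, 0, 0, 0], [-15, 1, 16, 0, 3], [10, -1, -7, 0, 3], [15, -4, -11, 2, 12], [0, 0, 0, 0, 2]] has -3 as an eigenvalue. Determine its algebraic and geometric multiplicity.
The characteristic polynomial is (x - 2)^3(x + 3)^2, so the factor x + 3 appears with exponent 2: the algebraic multiplicity is 2.

rank(A + 3I) = 4, so the eigenspace has dimension 5 - 4 = 1: the geometric multiplicity is 1.

Since 1 < 2, A is not diagonalizable.

algebraic multiplicity 2, geometric multiplicity 1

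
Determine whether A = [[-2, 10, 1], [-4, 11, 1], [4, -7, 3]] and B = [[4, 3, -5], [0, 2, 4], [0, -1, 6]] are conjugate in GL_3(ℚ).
Yes.

Two matrices over a field are similar if and only if they have the same invariant factors.

Both A and B have characteristic polynomial (x - 4)^3 and minimal polynomial (x - 4)^3. Computing further, both have invariant factors (x - 4)^3. Hence A and B are similar.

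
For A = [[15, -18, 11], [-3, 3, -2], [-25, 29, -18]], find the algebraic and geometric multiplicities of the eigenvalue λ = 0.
algebraic multiplicity 3, geometric multiplicity 1

The characteristic polynomial is x^3, so the factor x appears with exponent 3: the algebraic multiplicity is 3.

rank(A) = 2, so the eigenspace has dimension 3 - 2 = 1: the geometric multiplicity is 1.

Since 1 < 3, A is not diagonalizable.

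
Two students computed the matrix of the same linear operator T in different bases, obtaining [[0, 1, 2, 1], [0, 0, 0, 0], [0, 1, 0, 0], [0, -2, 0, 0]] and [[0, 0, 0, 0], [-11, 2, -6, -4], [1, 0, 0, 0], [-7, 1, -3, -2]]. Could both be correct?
Two matrices over a field are similar if and only if they have the same invariant factors.

Both A and B have characteristic polynomial x^4 and minimal polynomial x^2. Computing further, both have invariant factors x^2, x^2. Hence A and B are similar.

Yes.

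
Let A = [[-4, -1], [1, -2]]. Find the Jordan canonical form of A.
The characteristic polynomial is det(xI - A) = (x + 3)^2, so the eigenvalues are -3 (algebraic multiplicity 2).

For λ = -3: rank(A + 3I) = 1, rank((A + 3I)^2) = 0. The eigenspace has dimension 2 - 1 = 1, so there is 1 Jordan block; the rank sequence gives block sizes [2].

Assembling the blocks gives the Jordan form J above.

J = [[-3, 1], [0, -3]]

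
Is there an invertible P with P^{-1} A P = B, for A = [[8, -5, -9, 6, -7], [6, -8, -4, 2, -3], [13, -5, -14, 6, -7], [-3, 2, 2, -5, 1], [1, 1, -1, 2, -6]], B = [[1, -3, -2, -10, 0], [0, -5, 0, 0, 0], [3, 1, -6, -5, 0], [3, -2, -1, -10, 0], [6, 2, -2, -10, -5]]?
No.

Both have characteristic polynomial (x + 5)^5, but the minimal polynomial of A is (x + 5)^3 while the minimal polynomial of B is (x + 5)^2. The minimal polynomial is a similarity invariant, so A and B are not similar.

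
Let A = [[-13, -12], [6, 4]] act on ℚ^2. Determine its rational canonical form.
R = [[0, -20], [1, -9]]

The invariant factors of A (the non-unit diagonal entries of the Smith normal form of xI - A over ℚ[x]) are (x + 4)(x + 5), each dividing the next. The characteristic polynomial is their product, (x + 4)(x + 5).

The rational canonical form is the block-diagonal matrix of companion matrices C(f_i):
R = [[0, -20], [1, -9]].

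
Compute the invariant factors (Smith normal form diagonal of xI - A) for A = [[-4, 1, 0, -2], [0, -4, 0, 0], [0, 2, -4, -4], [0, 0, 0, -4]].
x + 4, x + 4, (x + 4)^2

The Jordan structure of A has elementary divisors (x + 4)^2, (x + 4), (x + 4). Arranging the block sizes at each eigenvalue in decreasing order and taking row products gives the invariant factors.

Invariant factors (smallest first, each dividing the next): x + 4, x + 4, (x + 4)^2.

Check: the last factor (x + 4)^2 is the minimal polynomial, and the product (x + 4)^4 is the characteristic polynomial.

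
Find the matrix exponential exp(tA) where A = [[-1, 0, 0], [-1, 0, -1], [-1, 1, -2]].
A has Jordan form J = [[-1, 1, 0], [0, -1, 0], [0, 0, -1]] with A = PJP^{-1}, so e^{tA} = P e^{tJ} P^{-1}.

For a Jordan block J_k(λ), e^{tJ_k(λ)} = e^{λt} · (I + tN + t^2 N^2/2! + ... + t^{k-1} N^{k-1}/(k-1)!) where N is the nilpotent superdiagonal part.

Assembling the blocks and conjugating back gives the entries of e^{tA} as shown above.

e^{tA} = [[e^{-t}, 0, 0], [-t*e^{-t}, (t + 1)*e^{-t}, -t*e^{-t}], [-t*e^{-t}, t*e^{-t}, (1 - t)*e^{-t}]]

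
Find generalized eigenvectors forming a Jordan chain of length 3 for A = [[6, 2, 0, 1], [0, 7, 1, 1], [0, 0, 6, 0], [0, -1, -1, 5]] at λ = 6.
v_1 = [[1, 0, 1, 0]]^T, v_2 = [[0, 1, 0, -1]]^T, v_3 = [[1, 0, 0, 0]]^T

We seek v_1 ∈ ker((A - 6I)^3) \ ker((A - 6I)^2), then set v_{i+1} = (A - 6I) v_i.

One such chain is v_1 = [[1, 0, 1, 0]]^T, v_2 = [[0, 1, 0, -1]]^T, v_3 = [[1, 0, 0, 0]]^T. Check: (A - 6I) v_3 = [[0, 0, 0, 0]]^T = 0.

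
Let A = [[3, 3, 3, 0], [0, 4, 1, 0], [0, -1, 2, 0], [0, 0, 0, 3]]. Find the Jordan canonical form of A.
J = [[3, 1, 0, 0], [0, 3, 0, 0], [0, 0, 3, 0], [0, 0, 0, 3]]

The characteristic polynomial is det(xI - A) = (x - 3)^4, so the eigenvalues are 3 (algebraic multiplicity 4).

For λ = 3: rank(A - 3I) = 1, rank((A - 3I)^2) = 0. The eigenspace has dimension 4 - 1 = 3, so there are 3 Jordan blocks; the rank sequence gives block sizes [2, 1, 1].

Assembling the blocks gives the Jordan form J above.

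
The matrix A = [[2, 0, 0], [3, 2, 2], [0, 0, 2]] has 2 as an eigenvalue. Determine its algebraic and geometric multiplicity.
The characteristic polynomial is (x - 2)^3, so the factor x - 2 appears with exponent 3: the algebraic multiplicity is 3.

rank(A - 2I) = 1, so the eigenspace has dimension 3 - 1 = 2: the geometric multiplicity is 2.

Since 2 < 3, A is not diagonalizable.

algebraic multiplicity 3, geometric multiplicity 2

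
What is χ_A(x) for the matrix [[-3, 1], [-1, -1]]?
xI - A = [[x + 3, -1], [1, x + 1]].

Expanding det(xI - A) along the first row:
det(xI - A) = + (x + 3)·det([[x + 1]]) - (-1)·det([[1]]).

Evaluating gives χ_A(x) = x^2 + 4x + 4 = (x + 2)^2.

χ_A(x) = (x + 2)^2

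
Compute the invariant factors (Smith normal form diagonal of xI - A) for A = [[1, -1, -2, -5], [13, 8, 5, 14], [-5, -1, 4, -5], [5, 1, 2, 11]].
x - 6, (x - 6)^3

The Jordan structure of A has elementary divisors (x - 6)^3, (x - 6). Arranging the block sizes at each eigenvalue in decreasing order and taking row products gives the invariant factors.

Invariant factors (smallest first, each dividing the next): x - 6, (x - 6)^3.

Check: the last factor (x - 6)^3 is the minimal polynomial, and the product (x - 6)^4 is the characteristic polynomial.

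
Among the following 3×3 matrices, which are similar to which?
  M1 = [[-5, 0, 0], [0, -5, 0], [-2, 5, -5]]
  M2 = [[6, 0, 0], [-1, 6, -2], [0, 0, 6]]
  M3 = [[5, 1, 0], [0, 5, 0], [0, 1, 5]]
Characteristic polynomials: χ_{M1} = (x + 5)^3, χ_{M2} = (x - 6)^3, χ_{M3} = (x - 5)^3.

{M1}: invariant factors x + 5, (x + 5)^2.

{M2}: invariant factors x - 6, (x - 6)^2.

{M3}: invariant factors x - 5, (x - 5)^2.

Matrices are similar if and only if their invariant-factor lists agree; the partition into similarity classes is {M1}, {M2}, {M3}.

3 classes: {M1}, {M2}, {M3}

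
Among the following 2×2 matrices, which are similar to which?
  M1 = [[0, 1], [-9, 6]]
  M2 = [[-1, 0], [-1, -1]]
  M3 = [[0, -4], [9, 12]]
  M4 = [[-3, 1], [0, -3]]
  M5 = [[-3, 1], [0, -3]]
Characteristic polynomials: χ_{M1} = (x - 3)^2, χ_{M2} = (x + 1)^2, χ_{M3} = (x - 6)^2, χ_{M4} = (x + 3)^2, χ_{M5} = (x + 3)^2.

{M1}: invariant factors (x - 3)^2.

{M2}: invariant factors (x + 1)^2.

{M3}: invariant factors (x - 6)^2.

{M4, M5}: invariant factors (x + 3)^2.

Matrices are similar if and only if their invariant-factor lists agree; the partition into similarity classes is {M1}, {M2}, {M3}, {M4, M5}.

4 classes: {M1}, {M2}, {M3}, {M4, M5}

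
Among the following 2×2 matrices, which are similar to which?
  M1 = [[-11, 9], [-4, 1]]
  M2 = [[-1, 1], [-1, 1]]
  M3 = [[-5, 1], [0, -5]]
2 classes: {M1, M3}, {M2}

Characteristic polynomials: χ_{M1} = (x + 5)^2, χ_{M2} = x^2, χ_{M3} = (x + 5)^2.

{M1, M3}: invariant factors (x + 5)^2.

{M2}: invariant factors x^2.

Matrices are similar if and only if their invariant-factor lists agree; the partition into similarity classes is {M1, M3}, {M2}.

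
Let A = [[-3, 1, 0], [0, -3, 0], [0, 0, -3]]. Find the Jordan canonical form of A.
J = [[-3, 1, 0], [0, -3, 0], [0, 0, -3]]

The characteristic polynomial is det(xI - A) = (x + 3)^3, so the eigenvalues are -3 (algebraic multiplicity 3).

For λ = -3: rank(A + 3I) = 1, rank((A + 3I)^2) = 0. The eigenspace has dimension 3 - 1 = 2, so there are 2 Jordan blocks; the rank sequence gives block sizes [2, 1].

Assembling the blocks gives the Jordan form J above.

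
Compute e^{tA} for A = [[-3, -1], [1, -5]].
A has Jordan form J = [[-4, 1], [0, -4]] with A = PJP^{-1}, so e^{tA} = P e^{tJ} P^{-1}.

For a Jordan block J_k(λ), e^{tJ_k(λ)} = e^{λt} · (I + tN + t^2 N^2/2! + ... + t^{k-1} N^{k-1}/(k-1)!) where N is the nilpotent superdiagonal part.

Assembling the blocks and conjugating back gives the entries of e^{tA} as shown above.

e^{tA} = [[(t + 1)*e^{-4*t}, -t*e^{-4*t}], [t*e^{-4*t}, (1 - t)*e^{-4*t}]]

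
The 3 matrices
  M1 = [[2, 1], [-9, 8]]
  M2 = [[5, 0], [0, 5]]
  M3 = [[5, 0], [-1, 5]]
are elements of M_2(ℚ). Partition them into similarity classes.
2 classes: {M1, M3}, {M2}

Characteristic polynomials: χ_{M1} = (x - 5)^2, χ_{M2} = (x - 5)^2, χ_{M3} = (x - 5)^2.

{M1, M3}: invariant factors (x - 5)^2.

{M2}: invariant factors x - 5, x - 5.

Matrices are similar if and only if their invariant-factor lists agree; the partition into similarity classes is {M1, M3}, {M2}.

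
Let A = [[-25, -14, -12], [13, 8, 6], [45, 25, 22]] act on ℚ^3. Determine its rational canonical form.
R = [[0, 0, -6], [1, 0, 2], [0, 1, 5]]

The invariant factors of A (the non-unit diagonal entries of the Smith normal form of xI - A over ℚ[x]) are (x - 1)(x^2 - 4x - 6), each dividing the next. The characteristic polynomial is their product, (x - 1)(x^2 - 4x - 6).

The rational canonical form is the block-diagonal matrix of companion matrices C(f_i):
R = [[0, 0, -6], [1, 0, 2], [0, 1, 5]].

Note the characteristic polynomial does not split into linear factors over ℚ, so A has no Jordan form over ℚ; the rational canonical form exists over any field.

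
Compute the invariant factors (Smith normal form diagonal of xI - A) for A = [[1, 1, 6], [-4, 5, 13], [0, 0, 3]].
(x - 3)^3

The Jordan structure of A has elementary divisors (x - 3)^3. Arranging the block sizes at each eigenvalue in decreasing order and taking row products gives the invariant factors.

Invariant factors (smallest first, each dividing the next): (x - 3)^3.

Check: the last factor (x - 3)^3 is the minimal polynomial, and the product (x - 3)^3 is the characteristic polynomial.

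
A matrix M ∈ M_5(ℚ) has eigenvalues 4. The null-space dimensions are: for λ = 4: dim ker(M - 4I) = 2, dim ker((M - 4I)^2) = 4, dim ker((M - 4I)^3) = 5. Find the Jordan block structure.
λ = 4: successive nullity increments [2, 2, 1] count blocks of size ≥ k; block sizes are [3, 2].

Jordan blocks: (4, 3), (4, 2)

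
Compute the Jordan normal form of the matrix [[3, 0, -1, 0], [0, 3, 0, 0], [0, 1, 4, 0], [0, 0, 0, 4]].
The characteristic polynomial is det(xI - A) = (x - 4)^2(x - 3)^2, so the eigenvalues are 3 (algebraic multiplicity 2), 4 (algebraic multiplicity 2).

For λ = 3: rank(A - 3I) = 3, rank((A - 3I)^2) = 2. The eigenspace has dimension 4 - 3 = 1, so there is 1 Jordan block; the rank sequence gives block sizes [2].

For λ = 4: rank(A - 4I) = 2. The eigenspace has dimension 4 - 2 = 2, so there are 2 Jordan blocks; the rank sequence gives block sizes [1, 1].

Assembling the blocks gives the Jordan form J above.

J = [[3, 1, 0, 0], [0, 3, 0, 0], [0, 0, 4, 0], [0, 0, 0, 4]]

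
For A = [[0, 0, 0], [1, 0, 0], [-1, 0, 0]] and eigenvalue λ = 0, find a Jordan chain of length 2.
We seek v_1 ∈ ker(A^2) \ ker(A), then set v_{i+1} = A v_i.

One such chain is v_1 = [[-1, -2, 1]]^T, v_2 = [[0, -1, 1]]^T. Check: A v_2 = [[0, 0, 0]]^T = 0.

v_1 = [[-1, -2, 1]]^T, v_2 = [[0, -1, 1]]^T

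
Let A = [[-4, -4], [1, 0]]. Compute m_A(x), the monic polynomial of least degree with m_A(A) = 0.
m_A(x) = (x + 2)^2

The characteristic polynomial factors as (x + 2)^2. The minimal polynomial is ∏(x - λ)^{k_λ} where k_λ is the size of the largest Jordan block at λ.

For λ = -2: rank(A + 2I) = 1, and the largest Jordan block has size 2 (the smallest k with rank((A + 2I)^k) = rank((A + 2I)^(k+1))).

So m_A(x) = (x + 2)^2.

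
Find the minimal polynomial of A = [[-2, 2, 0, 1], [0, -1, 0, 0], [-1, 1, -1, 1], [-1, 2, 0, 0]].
The characteristic polynomial factors as (x + 1)^4. The minimal polynomial is ∏(x - λ)^{k_λ} where k_λ is the size of the largest Jordan block at λ.

For λ = -1: rank(A + I) = 2, and the largest Jordan block has size 2 (the smallest k with rank((A + I)^k) = rank((A + I)^(k+1))).

So m_A(x) = (x + 1)^2.

m_A(x) = (x + 1)^2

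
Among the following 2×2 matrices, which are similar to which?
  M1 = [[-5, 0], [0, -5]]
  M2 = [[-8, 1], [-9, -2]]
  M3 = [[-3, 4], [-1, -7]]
2 classes: {M1}, {M2, M3}

Characteristic polynomials: χ_{M1} = (x + 5)^2, χ_{M2} = (x + 5)^2, χ_{M3} = (x + 5)^2.

{M1}: invariant factors x + 5, x + 5.

{M2, M3}: invariant factors (x + 5)^2.

Matrices are similar if and only if their invariant-factor lists agree; the partition into similarity classes is {M1}, {M2, M3}.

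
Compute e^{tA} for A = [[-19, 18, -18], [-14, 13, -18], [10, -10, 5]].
e^{tA} = [[(4 - 3*e^{6*t})*e^{-t}, (3*e^{6*t} - 3)*e^{-t}, 3*(1 - e^{6*t})*e^{-t}], [-3*e^{5*t} + 4*e^{-t} - e^{-5*t}, 3*e^{5*t} - 3*e^{-t} + e^{-5*t}, 3*(1 - e^{6*t})*e^{-t}], [2*sinh(5*t), -2*sinh(5*t), e^{5*t}]]

A has Jordan form J = [[-5, 0, 0], [0, -1, 0], [0, 0, 5]] with A = PJP^{-1}, so e^{tA} = P e^{tJ} P^{-1}.

For a Jordan block J_k(λ), e^{tJ_k(λ)} = e^{λt} · (I + tN + t^2 N^2/2! + ... + t^{k-1} N^{k-1}/(k-1)!) where N is the nilpotent superdiagonal part.

Assembling the blocks and conjugating back gives the entries of e^{tA} as shown above.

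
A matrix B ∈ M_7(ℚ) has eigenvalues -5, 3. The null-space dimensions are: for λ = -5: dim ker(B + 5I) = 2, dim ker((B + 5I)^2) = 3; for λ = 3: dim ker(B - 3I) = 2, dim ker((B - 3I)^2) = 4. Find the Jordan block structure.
Jordan blocks: (-5, 2), (-5, 1), (3, 2), (3, 2)

λ = -5: successive nullity increments [2, 1] count blocks of size ≥ k; block sizes are [2, 1].
λ = 3: successive nullity increments [2, 2] count blocks of size ≥ k; block sizes are [2, 2].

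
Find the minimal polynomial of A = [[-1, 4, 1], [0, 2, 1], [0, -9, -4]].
The characteristic polynomial factors as (x + 1)^3. The minimal polynomial is ∏(x - λ)^{k_λ} where k_λ is the size of the largest Jordan block at λ.

For λ = -1: rank(A + I) = 2, and the largest Jordan block has size 3 (the smallest k with rank((A + I)^k) = rank((A + I)^(k+1))).

So m_A(x) = (x + 1)^3.

m_A(x) = (x + 1)^3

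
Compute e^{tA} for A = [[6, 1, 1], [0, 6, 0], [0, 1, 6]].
A has Jordan form J = [[6, 1, 0], [0, 6, 1], [0, 0, 6]] with A = PJP^{-1}, so e^{tA} = P e^{tJ} P^{-1}.

For a Jordan block J_k(λ), e^{tJ_k(λ)} = e^{λt} · (I + tN + t^2 N^2/2! + ... + t^{k-1} N^{k-1}/(k-1)!) where N is the nilpotent superdiagonal part.

Assembling the blocks and conjugating back gives the entries of e^{tA} as shown above.

e^{tA} = [[e^{6*t}, t*(t + 2)*e^{6*t}/2, t*e^{6*t}], [0, e^{6*t}, 0], [0, t*e^{6*t}, e^{6*t}]]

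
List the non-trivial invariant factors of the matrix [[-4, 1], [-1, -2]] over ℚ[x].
(x + 3)^2

The Jordan structure of A has elementary divisors (x + 3)^2. Arranging the block sizes at each eigenvalue in decreasing order and taking row products gives the invariant factors.

Invariant factors (smallest first, each dividing the next): (x + 3)^2.

Check: the last factor (x + 3)^2 is the minimal polynomial, and the product (x + 3)^2 is the characteristic polynomial.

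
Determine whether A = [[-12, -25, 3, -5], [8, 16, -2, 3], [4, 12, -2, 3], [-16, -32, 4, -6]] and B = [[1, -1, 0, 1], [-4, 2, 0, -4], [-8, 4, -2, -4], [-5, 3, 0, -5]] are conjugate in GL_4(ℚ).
No.

Both have characteristic polynomial x^2(x + 2)^2, but the minimal polynomial of A is x^2(x + 2)^2 while the minimal polynomial of B is x^2(x + 2). The minimal polynomial is a similarity invariant, so A and B are not similar.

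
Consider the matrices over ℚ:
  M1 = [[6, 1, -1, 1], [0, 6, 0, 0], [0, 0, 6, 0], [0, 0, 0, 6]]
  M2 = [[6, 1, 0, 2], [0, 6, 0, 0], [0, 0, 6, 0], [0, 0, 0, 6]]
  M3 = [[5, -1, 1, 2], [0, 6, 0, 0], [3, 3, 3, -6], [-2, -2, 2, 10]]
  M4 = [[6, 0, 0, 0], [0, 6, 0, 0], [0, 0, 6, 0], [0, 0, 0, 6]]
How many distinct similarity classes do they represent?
Characteristic polynomials: χ_{M1} = (x - 6)^4, χ_{M2} = (x - 6)^4, χ_{M3} = (x - 6)^4, χ_{M4} = (x - 6)^4.

{M1, M2, M3}: invariant factors x - 6, x - 6, (x - 6)^2.

{M4}: invariant factors x - 6, x - 6, x - 6, x - 6.

Matrices are similar if and only if their invariant-factor lists agree; the partition into similarity classes is {M1, M2, M3}, {M4}.

2 classes: {M1, M2, M3}, {M4}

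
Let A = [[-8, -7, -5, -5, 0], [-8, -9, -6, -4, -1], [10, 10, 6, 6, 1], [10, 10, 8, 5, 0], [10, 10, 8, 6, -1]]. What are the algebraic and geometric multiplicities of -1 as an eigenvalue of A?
The characteristic polynomial is (x + 1)^3(x + 2)^2, so the factor x + 1 appears with exponent 3: the algebraic multiplicity is 3.

rank(A + I) = 3, so the eigenspace has dimension 5 - 3 = 2: the geometric multiplicity is 2.

Since 2 < 3, A is not diagonalizable.

algebraic multiplicity 3, geometric multiplicity 2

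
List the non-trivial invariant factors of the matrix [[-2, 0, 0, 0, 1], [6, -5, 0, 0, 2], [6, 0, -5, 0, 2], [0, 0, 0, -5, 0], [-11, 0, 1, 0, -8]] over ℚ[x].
x + 5, x + 5, (x + 5)^3

The Jordan structure of A has elementary divisors (x + 5)^3, (x + 5), (x + 5). Arranging the block sizes at each eigenvalue in decreasing order and taking row products gives the invariant factors.

Invariant factors (smallest first, each dividing the next): x + 5, x + 5, (x + 5)^3.

Check: the last factor (x + 5)^3 is the minimal polynomial, and the product (x + 5)^5 is the characteristic polynomial.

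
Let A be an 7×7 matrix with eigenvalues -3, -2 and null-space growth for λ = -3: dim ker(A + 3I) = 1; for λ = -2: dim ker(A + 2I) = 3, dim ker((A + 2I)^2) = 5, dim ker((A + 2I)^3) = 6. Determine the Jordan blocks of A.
Jordan blocks: (-3, 1), (-2, 3), (-2, 2), (-2, 1)

λ = -3: successive nullity increments [1] count blocks of size ≥ k; block sizes are [1].
λ = -2: successive nullity increments [3, 2, 1] count blocks of size ≥ k; block sizes are [3, 2, 1].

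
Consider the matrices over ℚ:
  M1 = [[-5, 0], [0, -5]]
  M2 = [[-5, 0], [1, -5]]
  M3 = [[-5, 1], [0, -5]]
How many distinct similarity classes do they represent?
Characteristic polynomials: χ_{M1} = (x + 5)^2, χ_{M2} = (x + 5)^2, χ_{M3} = (x + 5)^2.

{M1}: invariant factors x + 5, x + 5.

{M2, M3}: invariant factors (x + 5)^2.

Matrices are similar if and only if their invariant-factor lists agree; the partition into similarity classes is {M1}, {M2, M3}.

2 classes: {M1}, {M2, M3}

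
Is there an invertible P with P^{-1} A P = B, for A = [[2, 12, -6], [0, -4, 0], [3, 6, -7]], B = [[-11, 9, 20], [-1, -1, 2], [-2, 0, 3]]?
No.

Both have characteristic polynomial (x + 1)(x + 4)^2, but the minimal polynomial of A is (x + 1)(x + 4) while the minimal polynomial of B is (x + 1)(x + 4)^2. The minimal polynomial is a similarity invariant, so A and B are not similar.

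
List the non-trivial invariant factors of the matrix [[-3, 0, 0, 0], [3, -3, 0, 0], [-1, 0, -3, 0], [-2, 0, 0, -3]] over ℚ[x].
x + 3, x + 3, (x + 3)^2

The Jordan structure of A has elementary divisors (x + 3)^2, (x + 3), (x + 3). Arranging the block sizes at each eigenvalue in decreasing order and taking row products gives the invariant factors.

Invariant factors (smallest first, each dividing the next): x + 3, x + 3, (x + 3)^2.

Check: the last factor (x + 3)^2 is the minimal polynomial, and the product (x + 3)^4 is the characteristic polynomial.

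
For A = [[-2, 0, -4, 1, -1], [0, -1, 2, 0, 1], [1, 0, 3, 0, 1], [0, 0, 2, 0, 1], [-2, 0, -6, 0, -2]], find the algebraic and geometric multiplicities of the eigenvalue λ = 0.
algebraic multiplicity 3, geometric multiplicity 1

The characteristic polynomial is x^3(x + 1)^2, so the factor x appears with exponent 3: the algebraic multiplicity is 3.

rank(A) = 4, so the eigenspace has dimension 5 - 4 = 1: the geometric multiplicity is 1.

Since 1 < 3, A is not diagonalizable.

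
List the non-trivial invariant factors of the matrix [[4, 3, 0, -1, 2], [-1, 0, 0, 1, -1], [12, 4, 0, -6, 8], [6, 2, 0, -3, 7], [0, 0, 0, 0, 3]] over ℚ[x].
x(x - 3)^2(x + 1)^2

The Jordan structure of A has elementary divisors (x + 1)^2, x, (x - 3)^2. Arranging the block sizes at each eigenvalue in decreasing order and taking row products gives the invariant factors.

Invariant factors (smallest first, each dividing the next): x(x - 3)^2(x + 1)^2.

Check: the last factor x(x - 3)^2(x + 1)^2 is the minimal polynomial, and the product x(x - 3)^2(x + 1)^2 is the characteristic polynomial.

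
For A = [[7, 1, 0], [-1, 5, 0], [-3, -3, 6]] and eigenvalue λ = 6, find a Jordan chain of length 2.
v_1 = [[0, 1, 2]]^T, v_2 = [[1, -1, -3]]^T

We seek v_1 ∈ ker((A - 6I)^2) \ ker(A - 6I), then set v_{i+1} = (A - 6I) v_i.

One such chain is v_1 = [[0, 1, 2]]^T, v_2 = [[1, -1, -3]]^T. Check: (A - 6I) v_2 = [[0, 0, 0]]^T = 0.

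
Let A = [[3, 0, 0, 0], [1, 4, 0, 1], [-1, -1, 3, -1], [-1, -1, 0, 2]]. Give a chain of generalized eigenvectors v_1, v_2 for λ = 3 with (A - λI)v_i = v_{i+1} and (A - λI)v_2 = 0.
We seek v_1 ∈ ker((A - 3I)^2) \ ker(A - 3I), then set v_{i+1} = (A - 3I) v_i.

One such chain is v_1 = [[0, 3, 0, -2]]^T, v_2 = [[0, 1, -1, -1]]^T. Check: (A - 3I) v_2 = [[0, 0, 0, 0]]^T = 0.

v_1 = [[0, 3, 0, -2]]^T, v_2 = [[0, 1, -1, -1]]^T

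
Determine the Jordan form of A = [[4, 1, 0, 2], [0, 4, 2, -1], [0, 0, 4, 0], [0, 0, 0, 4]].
J = [[4, 1, 0, 0], [0, 4, 1, 0], [0, 0, 4, 0], [0, 0, 0, 4]]

The characteristic polynomial is det(xI - A) = (x - 4)^4, so the eigenvalues are 4 (algebraic multiplicity 4).

For λ = 4: rank(A - 4I) = 2, rank((A - 4I)^2) = 1, rank((A - 4I)^3) = 0. The eigenspace has dimension 4 - 2 = 2, so there are 2 Jordan blocks; the rank sequence gives block sizes [3, 1].

Assembling the blocks gives the Jordan form J above.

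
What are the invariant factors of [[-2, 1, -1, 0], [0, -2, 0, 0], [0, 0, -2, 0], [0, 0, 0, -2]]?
The Jordan structure of A has elementary divisors (x + 2)^2, (x + 2), (x + 2). Arranging the block sizes at each eigenvalue in decreasing order and taking row products gives the invariant factors.

Invariant factors (smallest first, each dividing the next): x + 2, x + 2, (x + 2)^2.

Check: the last factor (x + 2)^2 is the minimal polynomial, and the product (x + 2)^4 is the characteristic polynomial.

x + 2, x + 2, (x + 2)^2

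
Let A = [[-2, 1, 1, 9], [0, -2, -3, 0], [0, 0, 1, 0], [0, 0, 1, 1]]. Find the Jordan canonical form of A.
The characteristic polynomial is det(xI - A) = (x - 1)^2(x + 2)^2, so the eigenvalues are -2 (algebraic multiplicity 2), 1 (algebraic multiplicity 2).

For λ = -2: rank(A + 2I) = 3, rank((A + 2I)^2) = 2. The eigenspace has dimension 4 - 3 = 1, so there is 1 Jordan block; the rank sequence gives block sizes [2].

For λ = 1: rank(A - I) = 3, rank((A - I)^2) = 2. The eigenspace has dimension 4 - 3 = 1, so there is 1 Jordan block; the rank sequence gives block sizes [2].

Assembling the blocks gives the Jordan form J above.

J = [[-2, 1, 0, 0], [0, -2, 0, 0], [0, 0, 1, 1], [0, 0, 0, 1]]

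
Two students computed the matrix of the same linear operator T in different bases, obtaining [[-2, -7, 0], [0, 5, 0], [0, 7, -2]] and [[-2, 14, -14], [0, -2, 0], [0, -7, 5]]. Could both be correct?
Yes.

Two matrices over a field are similar if and only if they have the same invariant factors.

Both A and B have characteristic polynomial (x - 5)(x + 2)^2 and minimal polynomial (x - 5)(x + 2). Computing further, both have invariant factors x + 2, (x - 5)(x + 2). Hence A and B are similar.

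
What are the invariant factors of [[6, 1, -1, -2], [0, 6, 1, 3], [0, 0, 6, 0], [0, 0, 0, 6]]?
The Jordan structure of A has elementary divisors (x - 6)^3, (x - 6). Arranging the block sizes at each eigenvalue in decreasing order and taking row products gives the invariant factors.

Invariant factors (smallest first, each dividing the next): x - 6, (x - 6)^3.

Check: the last factor (x - 6)^3 is the minimal polynomial, and the product (x - 6)^4 is the characteristic polynomial.

x - 6, (x - 6)^3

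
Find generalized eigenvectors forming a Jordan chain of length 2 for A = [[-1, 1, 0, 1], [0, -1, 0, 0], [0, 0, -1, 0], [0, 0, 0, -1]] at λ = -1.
v_1 = [[0, 1, 0, 0]]^T, v_2 = [[1, 0, 0, 0]]^T

We seek v_1 ∈ ker((A + I)^2) \ ker(A + I), then set v_{i+1} = (A + I) v_i.

One such chain is v_1 = [[0, 1, 0, 0]]^T, v_2 = [[1, 0, 0, 0]]^T. Check: (A + I) v_2 = [[0, 0, 0, 0]]^T = 0.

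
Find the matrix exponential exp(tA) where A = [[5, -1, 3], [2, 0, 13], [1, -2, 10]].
A has Jordan form J = [[5, 1, 0], [0, 5, 1], [0, 0, 5]] with A = PJP^{-1}, so e^{tA} = P e^{tJ} P^{-1}.

For a Jordan block J_k(λ), e^{tJ_k(λ)} = e^{λt} · (I + tN + t^2 N^2/2! + ... + t^{k-1} N^{k-1}/(k-1)!) where N is the nilpotent superdiagonal part.

Assembling the blocks and conjugating back gives the entries of e^{tA} as shown above.

e^{tA} = [[(t^2 + 2)*e^{5*t}/2, t*(-t - 2)*e^{5*t}/2, t*(t + 3)*e^{5*t}], [t*(3*t + 4)*e^{5*t}/2, (-3*t^2 - 10*t + 2)*e^{5*t}/2, t*(3*t + 13)*e^{5*t}], [t*(t + 2)*e^{5*t}/2, t*(-t - 4)*e^{5*t}/2, (t^2 + 5*t + 1)*e^{5*t}]]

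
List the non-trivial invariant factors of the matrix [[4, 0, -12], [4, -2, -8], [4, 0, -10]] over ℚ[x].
x + 2, (x + 2)(x + 4)

The Jordan structure of A has elementary divisors (x + 4), (x + 2), (x + 2). Arranging the block sizes at each eigenvalue in decreasing order and taking row products gives the invariant factors.

Invariant factors (smallest first, each dividing the next): x + 2, (x + 2)(x + 4).

Check: the last factor (x + 2)(x + 4) is the minimal polynomial, and the product (x + 2)^2(x + 4) is the characteristic polynomial.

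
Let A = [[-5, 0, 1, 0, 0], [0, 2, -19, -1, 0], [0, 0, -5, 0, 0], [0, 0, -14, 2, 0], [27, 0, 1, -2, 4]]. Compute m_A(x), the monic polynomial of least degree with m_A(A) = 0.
m_A(x) = (x - 4)(x - 2)^2(x + 5)^2

The characteristic polynomial factors as (x - 4)(x - 2)^2(x + 5)^2. The minimal polynomial is ∏(x - λ)^{k_λ} where k_λ is the size of the largest Jordan block at λ.

For λ = -5: rank(A + 5I) = 4, and the largest Jordan block has size 2 (the smallest k with rank((A + 5I)^k) = rank((A + 5I)^(k+1))).
For λ = 2: rank(A - 2I) = 4, and the largest Jordan block has size 2 (the smallest k with rank((A - 2I)^k) = rank((A - 2I)^(k+1))).
For λ = 4: rank(A - 4I) = 4, and the largest Jordan block has size 1 (the smallest k with rank((A - 4I)^k) = rank((A - 4I)^(k+1))).

So m_A(x) = (x - 4)(x - 2)^2(x + 5)^2.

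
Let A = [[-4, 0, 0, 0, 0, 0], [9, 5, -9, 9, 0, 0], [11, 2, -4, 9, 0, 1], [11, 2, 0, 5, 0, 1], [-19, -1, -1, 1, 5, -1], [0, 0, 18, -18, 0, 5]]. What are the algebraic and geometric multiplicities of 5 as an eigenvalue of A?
algebraic multiplicity 4, geometric multiplicity 2

The characteristic polynomial is (x - 5)^4(x + 4)^2, so the factor x - 5 appears with exponent 4: the algebraic multiplicity is 4.

rank(A - 5I) = 4, so the eigenspace has dimension 6 - 4 = 2: the geometric multiplicity is 2.

Since 2 < 4, A is not diagonalizable.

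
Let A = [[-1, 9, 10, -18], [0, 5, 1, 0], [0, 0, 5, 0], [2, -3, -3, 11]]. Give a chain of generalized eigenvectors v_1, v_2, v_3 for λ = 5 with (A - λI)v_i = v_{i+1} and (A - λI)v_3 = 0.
v_1 = [[2, -4, 1, -2]]^T, v_2 = [[-2, 1, 0, 1]]^T, v_3 = [[3, 0, 0, -1]]^T

We seek v_1 ∈ ker((A - 5I)^3) \ ker((A - 5I)^2), then set v_{i+1} = (A - 5I) v_i.

One such chain is v_1 = [[2, -4, 1, -2]]^T, v_2 = [[-2, 1, 0, 1]]^T, v_3 = [[3, 0, 0, -1]]^T. Check: (A - 5I) v_3 = [[0, 0, 0, 0]]^T = 0.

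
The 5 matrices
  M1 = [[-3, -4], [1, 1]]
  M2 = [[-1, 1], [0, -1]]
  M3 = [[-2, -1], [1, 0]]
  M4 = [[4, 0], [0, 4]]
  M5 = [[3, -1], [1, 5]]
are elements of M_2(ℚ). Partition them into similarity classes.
Characteristic polynomials: χ_{M1} = (x + 1)^2, χ_{M2} = (x + 1)^2, χ_{M3} = (x + 1)^2, χ_{M4} = (x - 4)^2, χ_{M5} = (x - 4)^2.

{M1, M2, M3}: invariant factors (x + 1)^2.

{M4}: invariant factors x - 4, x - 4.

{M5}: invariant factors (x - 4)^2.

Matrices are similar if and only if their invariant-factor lists agree; the partition into similarity classes is {M1, M2, M3}, {M4}, {M5}.

3 classes: {M1, M2, M3}, {M4}, {M5}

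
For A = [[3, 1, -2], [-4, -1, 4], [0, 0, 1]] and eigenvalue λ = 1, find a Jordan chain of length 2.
We seek v_1 ∈ ker((A - I)^2) \ ker(A - I), then set v_{i+1} = (A - I) v_i.

One such chain is v_1 = [[0, 1, 0]]^T, v_2 = [[1, -2, 0]]^T. Check: (A - I) v_2 = [[0, 0, 0]]^T = 0.

v_1 = [[0, 1, 0]]^T, v_2 = [[1, -2, 0]]^T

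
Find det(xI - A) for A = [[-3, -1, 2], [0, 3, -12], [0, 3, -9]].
xI - A = [[x + 3, 1, -2], [0, x - 3, 12], [0, -3, x + 9]].

Expanding det(xI - A) along the first row:
det(xI - A) = + (x + 3)·det([[x - 3, 12], [-3, x + 9]]) - (1)·det([[0, 12], [0, x + 9]]) + (-2)·det([[0, x - 3], [0, -3]]).

Evaluating gives χ_A(x) = x^3 + 9x^2 + 27x + 27 = (x + 3)^3.

χ_A(x) = (x + 3)^3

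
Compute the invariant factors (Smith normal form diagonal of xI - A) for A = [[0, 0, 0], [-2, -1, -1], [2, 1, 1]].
x, x^2

The Jordan structure of A has elementary divisors x^2, x. Arranging the block sizes at each eigenvalue in decreasing order and taking row products gives the invariant factors.

Invariant factors (smallest first, each dividing the next): x, x^2.

Check: the last factor x^2 is the minimal polynomial, and the product x^3 is the characteristic polynomial.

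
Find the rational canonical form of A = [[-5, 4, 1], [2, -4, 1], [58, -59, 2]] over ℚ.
R = [[0, 0, 75], [1, 0, 5], [0, 1, -7]]

The invariant factors of A (the non-unit diagonal entries of the Smith normal form of xI - A over ℚ[x]) are (x - 3)(x + 5)^2, each dividing the next. The characteristic polynomial is their product, (x - 3)(x + 5)^2.

The rational canonical form is the block-diagonal matrix of companion matrices C(f_i):
R = [[0, 0, 75], [1, 0, 5], [0, 1, -7]].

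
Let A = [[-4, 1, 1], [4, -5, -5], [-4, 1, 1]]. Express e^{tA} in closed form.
A has Jordan form J = [[-4, 1, 0], [0, -4, 0], [0, 0, 0]] with A = PJP^{-1}, so e^{tA} = P e^{tJ} P^{-1}.

For a Jordan block J_k(λ), e^{tJ_k(λ)} = e^{λt} · (I + tN + t^2 N^2/2! + ... + t^{k-1} N^{k-1}/(k-1)!) where N is the nilpotent superdiagonal part.

Assembling the blocks and conjugating back gives the entries of e^{tA} as shown above.

e^{tA} = [[e^{-4*t}, t*e^{-4*t}, t*e^{-4*t}], [1 - e^{-4*t}, (1 - t)*e^{-4*t}, (-t - e^{4*t} + 1)*e^{-4*t}], [-1 + e^{-4*t}, t*e^{-4*t}, t*e^{-4*t} + 1]]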